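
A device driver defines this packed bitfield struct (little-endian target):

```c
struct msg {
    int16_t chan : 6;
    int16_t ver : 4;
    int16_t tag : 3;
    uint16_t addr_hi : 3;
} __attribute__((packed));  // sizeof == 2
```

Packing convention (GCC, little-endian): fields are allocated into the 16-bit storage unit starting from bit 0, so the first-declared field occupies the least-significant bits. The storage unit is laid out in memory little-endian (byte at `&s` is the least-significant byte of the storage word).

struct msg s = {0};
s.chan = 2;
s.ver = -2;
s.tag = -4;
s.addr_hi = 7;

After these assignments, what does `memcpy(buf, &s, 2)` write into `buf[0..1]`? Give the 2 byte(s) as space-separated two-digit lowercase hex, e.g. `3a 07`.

chan (6b) val=2 bits=0x2 at bit 0: 0x0002
ver (4b) val=-2 bits=0xe at bit 6: 0x0382
tag (3b) val=-4 bits=0x4 at bit 10: 0x1382
addr_hi (3b) val=7 bits=0x7 at bit 13: 0xf382
word = 0xf382 → little-endian bytes:
  [0]=0x82  [1]=0xf3

82 f3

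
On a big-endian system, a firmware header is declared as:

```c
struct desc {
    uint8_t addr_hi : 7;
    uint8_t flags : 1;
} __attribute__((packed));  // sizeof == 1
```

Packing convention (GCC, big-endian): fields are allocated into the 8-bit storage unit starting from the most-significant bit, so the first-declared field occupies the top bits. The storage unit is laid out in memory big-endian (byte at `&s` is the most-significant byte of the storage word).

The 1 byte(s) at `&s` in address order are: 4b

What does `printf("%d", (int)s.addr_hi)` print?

[0]=0x4b (big-endian) → word 0x4b
addr_hi [1+:7] = (word>>1) & 0x7f = 37  ←
flags [0+:1] = (word>>0) & 0x1 = 1

37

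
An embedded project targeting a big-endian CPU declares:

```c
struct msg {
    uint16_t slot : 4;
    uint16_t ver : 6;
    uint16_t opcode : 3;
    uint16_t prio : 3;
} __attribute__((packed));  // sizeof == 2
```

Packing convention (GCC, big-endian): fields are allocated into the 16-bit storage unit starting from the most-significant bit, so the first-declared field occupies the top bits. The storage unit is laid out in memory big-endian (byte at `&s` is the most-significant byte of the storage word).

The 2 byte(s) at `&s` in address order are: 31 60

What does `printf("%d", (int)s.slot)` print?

3

[0]=0x31 [1]=0x60 (big-endian) → word 0x3160
slot [12+:4] = (word>>12) & 0xf = 3  ←
ver [6+:6] = (word>>6) & 0x3f = 5
opcode [3+:3] = (word>>3) & 0x7 = 4
prio [0+:3] = (word>>0) & 0x7 = 0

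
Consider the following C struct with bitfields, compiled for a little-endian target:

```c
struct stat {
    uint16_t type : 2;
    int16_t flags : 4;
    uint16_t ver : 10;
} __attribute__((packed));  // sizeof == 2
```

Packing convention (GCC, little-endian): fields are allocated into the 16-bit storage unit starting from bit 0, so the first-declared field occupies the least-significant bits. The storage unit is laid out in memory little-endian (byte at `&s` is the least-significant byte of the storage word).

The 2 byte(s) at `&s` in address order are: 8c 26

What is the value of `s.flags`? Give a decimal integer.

3

[0]=0x8c [1]=0x26 (little-endian) → word 0x268c
type:2 @ bit 0 → (0x268c>>0)&0x3 = 0x0
flags:4 @ bit 2 → (0x268c>>2)&0xf = 0x3  ←
ver:10 @ bit 6 → (0x268c>>6)&0x3ff = 0x9a
flags signed 4b, MSB=0: value = 3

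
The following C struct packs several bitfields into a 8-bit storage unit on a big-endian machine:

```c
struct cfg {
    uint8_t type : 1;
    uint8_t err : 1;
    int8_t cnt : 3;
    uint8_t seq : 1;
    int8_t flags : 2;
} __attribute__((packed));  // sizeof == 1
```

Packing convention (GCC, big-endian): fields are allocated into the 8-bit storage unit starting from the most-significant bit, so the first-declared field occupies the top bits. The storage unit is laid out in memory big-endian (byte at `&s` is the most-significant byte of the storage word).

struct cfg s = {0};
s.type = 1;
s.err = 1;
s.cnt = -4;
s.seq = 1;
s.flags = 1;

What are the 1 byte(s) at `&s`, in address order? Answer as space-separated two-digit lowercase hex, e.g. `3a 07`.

type (1b) val=1 bits=0x1 at bit 7: 0x80
err (1b) val=1 bits=0x1 at bit 6: 0xc0
cnt (3b) val=-4 bits=0x4 at bit 3: 0xe0
seq (1b) val=1 bits=0x1 at bit 2: 0xe4
flags (2b) val=1 bits=0x1 at bit 0: 0xe5
word = 0xe5 → big-endian bytes:
  [0]=0xe5

e5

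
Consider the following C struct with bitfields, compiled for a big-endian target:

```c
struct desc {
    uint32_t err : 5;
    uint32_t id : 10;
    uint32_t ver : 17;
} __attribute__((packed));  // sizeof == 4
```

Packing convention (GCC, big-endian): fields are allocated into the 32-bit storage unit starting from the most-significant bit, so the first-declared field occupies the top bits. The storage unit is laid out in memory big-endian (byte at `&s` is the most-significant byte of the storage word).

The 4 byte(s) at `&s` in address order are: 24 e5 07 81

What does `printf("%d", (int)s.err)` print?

[0]=0x24 [1]=0xe5 [2]=0x07 [3]=0x81 (big-endian) → word 0x24e50781
err:5 @ bit 27 → (0x24e50781>>27)&0x1f = 0x4  ←
id:10 @ bit 17 → (0x24e50781>>17)&0x3ff = 0x272
ver:17 @ bit 0 → (0x24e50781>>0)&0x1ffff = 0x10781

4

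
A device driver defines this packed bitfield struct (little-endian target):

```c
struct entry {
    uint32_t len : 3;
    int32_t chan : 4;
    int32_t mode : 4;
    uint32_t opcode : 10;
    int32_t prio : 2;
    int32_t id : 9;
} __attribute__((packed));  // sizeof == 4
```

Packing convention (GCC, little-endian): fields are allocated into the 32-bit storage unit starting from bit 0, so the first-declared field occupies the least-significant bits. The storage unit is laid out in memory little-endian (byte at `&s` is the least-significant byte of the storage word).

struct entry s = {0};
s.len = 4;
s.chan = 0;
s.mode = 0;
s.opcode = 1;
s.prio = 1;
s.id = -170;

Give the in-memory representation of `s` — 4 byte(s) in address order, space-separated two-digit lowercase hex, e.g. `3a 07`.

len:3 = 4 → 0x4 << 0 → word 0x00000004
chan:4 = 0 → 0x0 << 3 → word 0x00000004
mode:4 = 0 → 0x0 << 7 → word 0x00000004
opcode:10 = 1 → 0x1 << 11 → word 0x00000804
prio:2 = 1 → 0x1 << 21 → word 0x00200804
id:9 = -170 → 0x156 << 23 → word 0xab200804
word = 0xab200804 → little-endian bytes:
  [0]=0x04  [1]=0x08  [2]=0x20  [3]=0xab

04 08 20 ab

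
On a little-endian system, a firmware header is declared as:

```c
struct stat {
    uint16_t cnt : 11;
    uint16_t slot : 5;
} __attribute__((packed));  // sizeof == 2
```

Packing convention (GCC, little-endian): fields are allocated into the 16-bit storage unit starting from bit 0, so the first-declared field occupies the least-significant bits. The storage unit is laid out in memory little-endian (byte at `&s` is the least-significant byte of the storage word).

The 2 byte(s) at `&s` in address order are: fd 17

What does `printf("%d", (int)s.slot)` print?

[0]=0xfd [1]=0x17 (little-endian) → word 0x17fd
cnt:11 @ bit 0 → (0x17fd>>0)&0x7ff = 0x7fd
slot:5 @ bit 11 → (0x17fd>>11)&0x1f = 0x2  ←

2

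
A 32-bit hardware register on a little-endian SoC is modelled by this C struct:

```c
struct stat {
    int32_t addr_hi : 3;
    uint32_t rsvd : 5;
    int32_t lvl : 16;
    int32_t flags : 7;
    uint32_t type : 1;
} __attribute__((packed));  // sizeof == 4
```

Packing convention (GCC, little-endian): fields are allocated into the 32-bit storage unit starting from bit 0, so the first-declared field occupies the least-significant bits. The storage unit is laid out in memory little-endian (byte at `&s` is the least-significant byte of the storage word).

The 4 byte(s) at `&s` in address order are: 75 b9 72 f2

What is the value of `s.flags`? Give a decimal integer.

[0]=0x75 [1]=0xb9 [2]=0x72 [3]=0xf2 (little-endian) → word 0xf272b975
addr_hi:3 @ bit 0 → (0xf272b975>>0)&0x7 = 0x5
rsvd:5 @ bit 3 → (0xf272b975>>3)&0x1f = 0xe
lvl:16 @ bit 8 → (0xf272b975>>8)&0xffff = 0x72b9
flags:7 @ bit 24 → (0xf272b975>>24)&0x7f = 0x72  ←
type:1 @ bit 31 → (0xf272b975>>31)&0x1 = 0x1
flags signed 7b, MSB=1: 114 - 128 = -14

-14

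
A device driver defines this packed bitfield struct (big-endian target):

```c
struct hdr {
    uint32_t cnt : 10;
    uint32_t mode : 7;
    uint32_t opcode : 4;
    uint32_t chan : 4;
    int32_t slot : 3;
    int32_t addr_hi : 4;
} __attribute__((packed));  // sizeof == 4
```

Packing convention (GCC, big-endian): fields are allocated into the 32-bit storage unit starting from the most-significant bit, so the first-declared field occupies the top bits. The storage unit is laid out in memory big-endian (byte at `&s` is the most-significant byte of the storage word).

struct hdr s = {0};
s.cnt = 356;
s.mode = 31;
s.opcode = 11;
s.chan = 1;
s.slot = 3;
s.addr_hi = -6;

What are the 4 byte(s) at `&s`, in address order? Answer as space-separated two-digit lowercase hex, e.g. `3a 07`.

59 0f d8 ba

cnt (10b) val=356 bits=0x164 at bit 22: 0x59000000
mode (7b) val=31 bits=0x1f at bit 15: 0x590f8000
opcode (4b) val=11 bits=0xb at bit 11: 0x590fd800
chan (4b) val=1 bits=0x1 at bit 7: 0x590fd880
slot (3b) val=3 bits=0x3 at bit 4: 0x590fd8b0
addr_hi (4b) val=-6 bits=0xa at bit 0: 0x590fd8ba
word = 0x590fd8ba → big-endian bytes:
  [0]=0x59  [1]=0x0f  [2]=0xd8  [3]=0xba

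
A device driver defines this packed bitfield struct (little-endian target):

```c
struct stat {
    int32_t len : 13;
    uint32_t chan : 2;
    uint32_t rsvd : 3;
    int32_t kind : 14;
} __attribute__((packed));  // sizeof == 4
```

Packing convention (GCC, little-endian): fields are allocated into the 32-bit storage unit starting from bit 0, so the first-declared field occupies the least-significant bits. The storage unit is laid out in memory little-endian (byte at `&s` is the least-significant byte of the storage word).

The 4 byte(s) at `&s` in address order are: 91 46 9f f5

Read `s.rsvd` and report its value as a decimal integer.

[0]=0x91 [1]=0x46 [2]=0x9f [3]=0xf5 (little-endian) → word 0xf59f4691
len [0+:13] = (word>>0) & 0x1fff = 1681
chan [13+:2] = (word>>13) & 0x3 = 2
rsvd [15+:3] = (word>>15) & 0x7 = 6  ←
kind [18+:14] = (word>>18) & 0x3fff = 15719

6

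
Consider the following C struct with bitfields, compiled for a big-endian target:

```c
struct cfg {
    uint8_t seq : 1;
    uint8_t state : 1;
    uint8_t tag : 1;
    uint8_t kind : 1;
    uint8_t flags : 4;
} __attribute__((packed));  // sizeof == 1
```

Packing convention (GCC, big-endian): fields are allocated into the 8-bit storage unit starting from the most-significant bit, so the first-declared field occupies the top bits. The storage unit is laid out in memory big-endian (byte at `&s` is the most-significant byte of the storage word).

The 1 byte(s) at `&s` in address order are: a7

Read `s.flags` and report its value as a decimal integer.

[0]=0xa7 (big-endian) → word 0xa7
seq:1 @ bit 7 → (0xa7>>7)&0x1 = 0x1
state:1 @ bit 6 → (0xa7>>6)&0x1 = 0x0
tag:1 @ bit 5 → (0xa7>>5)&0x1 = 0x1
kind:1 @ bit 4 → (0xa7>>4)&0x1 = 0x0
flags:4 @ bit 0 → (0xa7>>0)&0xf = 0x7  ←

7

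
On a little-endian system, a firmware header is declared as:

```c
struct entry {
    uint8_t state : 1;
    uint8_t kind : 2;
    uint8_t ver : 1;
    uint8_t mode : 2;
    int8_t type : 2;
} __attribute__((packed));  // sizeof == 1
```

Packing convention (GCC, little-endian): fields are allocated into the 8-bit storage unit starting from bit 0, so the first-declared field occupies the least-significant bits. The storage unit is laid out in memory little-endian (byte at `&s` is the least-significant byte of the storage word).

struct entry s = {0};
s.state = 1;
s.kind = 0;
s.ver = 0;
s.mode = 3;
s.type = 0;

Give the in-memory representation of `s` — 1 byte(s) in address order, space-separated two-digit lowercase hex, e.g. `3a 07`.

31

state (1b) val=1 bits=0x1 at bit 0: 0x01
kind (2b) val=0 bits=0x0 at bit 1: 0x01
ver (1b) val=0 bits=0x0 at bit 3: 0x01
mode (2b) val=3 bits=0x3 at bit 4: 0x31
type (2b) val=0 bits=0x0 at bit 6: 0x31
word = 0x31 → little-endian bytes:
  [0]=0x31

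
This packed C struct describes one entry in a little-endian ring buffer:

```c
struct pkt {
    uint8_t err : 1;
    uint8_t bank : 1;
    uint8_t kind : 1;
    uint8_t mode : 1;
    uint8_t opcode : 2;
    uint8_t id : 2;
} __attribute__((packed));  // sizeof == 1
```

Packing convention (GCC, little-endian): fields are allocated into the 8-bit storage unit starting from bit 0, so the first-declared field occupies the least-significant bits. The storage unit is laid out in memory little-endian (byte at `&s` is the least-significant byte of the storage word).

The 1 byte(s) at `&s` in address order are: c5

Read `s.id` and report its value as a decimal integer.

[0]=0xc5 (little-endian) → word 0xc5
err:1 @ bit 0 → (0xc5>>0)&0x1 = 0x1
bank:1 @ bit 1 → (0xc5>>1)&0x1 = 0x0
kind:1 @ bit 2 → (0xc5>>2)&0x1 = 0x1
mode:1 @ bit 3 → (0xc5>>3)&0x1 = 0x0
opcode:2 @ bit 4 → (0xc5>>4)&0x3 = 0x0
id:2 @ bit 6 → (0xc5>>6)&0x3 = 0x3  ←

3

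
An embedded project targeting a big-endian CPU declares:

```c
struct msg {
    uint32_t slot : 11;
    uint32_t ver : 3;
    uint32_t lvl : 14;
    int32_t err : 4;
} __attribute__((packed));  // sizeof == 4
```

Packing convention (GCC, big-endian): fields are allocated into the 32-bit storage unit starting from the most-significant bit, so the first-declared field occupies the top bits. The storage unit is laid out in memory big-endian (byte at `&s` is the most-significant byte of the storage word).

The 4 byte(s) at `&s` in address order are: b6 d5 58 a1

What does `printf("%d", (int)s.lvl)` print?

[0]=0xb6 [1]=0xd5 [2]=0x58 [3]=0xa1 (big-endian) → word 0xb6d558a1
slot [21+:11] = (word>>21) & 0x7ff = 1462
ver [18+:3] = (word>>18) & 0x7 = 5
lvl [4+:14] = (word>>4) & 0x3fff = 5514  ←
err [0+:4] = (word>>0) & 0xf = 1

5514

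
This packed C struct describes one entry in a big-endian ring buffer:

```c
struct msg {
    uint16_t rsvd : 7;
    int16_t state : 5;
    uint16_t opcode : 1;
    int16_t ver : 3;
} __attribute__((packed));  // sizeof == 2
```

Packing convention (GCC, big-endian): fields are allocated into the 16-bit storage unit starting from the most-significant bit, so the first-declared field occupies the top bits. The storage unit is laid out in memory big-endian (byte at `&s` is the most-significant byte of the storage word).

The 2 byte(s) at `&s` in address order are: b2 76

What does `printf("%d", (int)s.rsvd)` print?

89

[0]=0xb2 [1]=0x76 (big-endian) → word 0xb276
rsvd:7 @ bit 9 → (0xb276>>9)&0x7f = 0x59  ←
state:5 @ bit 4 → (0xb276>>4)&0x1f = 0x7
opcode:1 @ bit 3 → (0xb276>>3)&0x1 = 0x0
ver:3 @ bit 0 → (0xb276>>0)&0x7 = 0x6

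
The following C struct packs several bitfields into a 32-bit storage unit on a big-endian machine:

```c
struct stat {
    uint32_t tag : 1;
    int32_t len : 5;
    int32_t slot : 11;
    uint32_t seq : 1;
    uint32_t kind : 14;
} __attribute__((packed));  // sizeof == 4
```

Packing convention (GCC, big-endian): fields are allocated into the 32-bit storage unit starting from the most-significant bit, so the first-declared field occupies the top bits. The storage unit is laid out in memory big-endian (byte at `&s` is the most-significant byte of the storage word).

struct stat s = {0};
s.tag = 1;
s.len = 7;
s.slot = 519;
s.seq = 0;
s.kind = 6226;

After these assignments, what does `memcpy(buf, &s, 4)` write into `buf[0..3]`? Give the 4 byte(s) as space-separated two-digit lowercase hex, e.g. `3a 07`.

9d 03 98 52

tag:1 = 1 → 0x1 << 31 → word 0x80000000
len:5 = 7 → 0x7 << 26 → word 0x9c000000
slot:11 = 519 → 0x207 << 15 → word 0x9d038000
seq:1 = 0 → 0x0 << 14 → word 0x9d038000
kind:14 = 6226 → 0x1852 << 0 → word 0x9d039852
word = 0x9d039852 → big-endian bytes:
  [0]=0x9d  [1]=0x03  [2]=0x98  [3]=0x52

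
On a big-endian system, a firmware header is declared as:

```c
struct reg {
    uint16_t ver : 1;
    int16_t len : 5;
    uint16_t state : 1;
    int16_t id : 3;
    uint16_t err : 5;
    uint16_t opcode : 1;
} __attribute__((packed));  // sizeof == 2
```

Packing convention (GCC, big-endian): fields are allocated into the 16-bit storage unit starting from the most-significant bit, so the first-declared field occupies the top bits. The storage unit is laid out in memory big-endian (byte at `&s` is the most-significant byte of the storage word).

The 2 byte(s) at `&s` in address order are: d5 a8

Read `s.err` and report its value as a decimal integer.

[0]=0xd5 [1]=0xa8 (big-endian) → word 0xd5a8
ver [15+:1] = (word>>15) & 0x1 = 1
len [10+:5] = (word>>10) & 0x1f = 21
state [9+:1] = (word>>9) & 0x1 = 0
id [6+:3] = (word>>6) & 0x7 = 6
err [1+:5] = (word>>1) & 0x1f = 20  ←
opcode [0+:1] = (word>>0) & 0x1 = 0

20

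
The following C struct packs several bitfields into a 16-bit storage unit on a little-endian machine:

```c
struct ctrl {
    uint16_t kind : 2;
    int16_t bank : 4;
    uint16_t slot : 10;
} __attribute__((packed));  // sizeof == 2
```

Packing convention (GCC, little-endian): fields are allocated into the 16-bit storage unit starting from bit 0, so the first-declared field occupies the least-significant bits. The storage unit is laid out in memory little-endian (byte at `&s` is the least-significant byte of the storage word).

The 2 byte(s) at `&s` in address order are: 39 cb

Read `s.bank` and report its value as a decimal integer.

-2

[0]=0x39 [1]=0xcb (little-endian) → word 0xcb39
kind [0+:2] = (word>>0) & 0x3 = 1
bank [2+:4] = (word>>2) & 0xf = 14  ←
slot [6+:10] = (word>>6) & 0x3ff = 812
bank signed 4b, MSB=1: 14 - 16 = -2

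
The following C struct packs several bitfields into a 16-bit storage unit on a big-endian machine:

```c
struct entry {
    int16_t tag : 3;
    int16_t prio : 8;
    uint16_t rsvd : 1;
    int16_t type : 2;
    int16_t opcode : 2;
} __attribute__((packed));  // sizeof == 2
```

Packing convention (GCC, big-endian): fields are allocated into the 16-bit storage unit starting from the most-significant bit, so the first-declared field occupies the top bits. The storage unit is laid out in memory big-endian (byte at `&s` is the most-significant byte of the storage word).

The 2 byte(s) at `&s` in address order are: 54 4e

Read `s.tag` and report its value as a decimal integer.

[0]=0x54 [1]=0x4e (big-endian) → word 0x544e
tag [13+:3] = (word>>13) & 0x7 = 2  ←
prio [5+:8] = (word>>5) & 0xff = 162
rsvd [4+:1] = (word>>4) & 0x1 = 0
type [2+:2] = (word>>2) & 0x3 = 3
opcode [0+:2] = (word>>0) & 0x3 = 2
tag signed 3b, MSB=0: value = 2

2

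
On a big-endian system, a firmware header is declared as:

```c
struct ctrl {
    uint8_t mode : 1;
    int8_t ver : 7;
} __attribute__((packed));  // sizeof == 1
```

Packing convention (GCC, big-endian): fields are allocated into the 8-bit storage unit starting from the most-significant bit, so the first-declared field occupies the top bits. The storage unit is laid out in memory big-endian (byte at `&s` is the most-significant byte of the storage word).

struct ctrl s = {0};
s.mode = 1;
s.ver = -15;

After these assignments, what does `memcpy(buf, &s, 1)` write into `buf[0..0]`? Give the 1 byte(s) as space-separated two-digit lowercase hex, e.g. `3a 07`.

f1

mode (1b) val=1 bits=0x1 at bit 7: 0x80
ver (7b) val=-15 bits=0x71 at bit 0: 0xf1
word = 0xf1 → big-endian bytes:
  [0]=0xf1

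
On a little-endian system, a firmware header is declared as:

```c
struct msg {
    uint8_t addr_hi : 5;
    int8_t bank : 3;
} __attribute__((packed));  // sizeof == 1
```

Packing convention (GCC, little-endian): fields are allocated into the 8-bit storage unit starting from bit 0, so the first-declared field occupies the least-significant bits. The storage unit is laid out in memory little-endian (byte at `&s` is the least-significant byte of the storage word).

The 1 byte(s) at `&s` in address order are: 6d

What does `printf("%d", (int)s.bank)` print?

[0]=0x6d (little-endian) → word 0x6d
addr_hi [0+:5] = (word>>0) & 0x1f = 13
bank [5+:3] = (word>>5) & 0x7 = 3  ←
bank signed 3b, MSB=0: value = 3

3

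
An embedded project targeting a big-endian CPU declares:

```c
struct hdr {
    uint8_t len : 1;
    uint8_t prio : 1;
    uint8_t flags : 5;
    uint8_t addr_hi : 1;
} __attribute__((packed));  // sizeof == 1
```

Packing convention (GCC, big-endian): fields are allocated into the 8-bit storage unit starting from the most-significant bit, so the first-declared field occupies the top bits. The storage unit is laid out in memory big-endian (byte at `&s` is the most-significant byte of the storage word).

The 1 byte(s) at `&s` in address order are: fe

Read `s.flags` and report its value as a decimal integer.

[0]=0xfe (big-endian) → word 0xfe
len:1 @ bit 7 → (0xfe>>7)&0x1 = 0x1
prio:1 @ bit 6 → (0xfe>>6)&0x1 = 0x1
flags:5 @ bit 1 → (0xfe>>1)&0x1f = 0x1f  ←
addr_hi:1 @ bit 0 → (0xfe>>0)&0x1 = 0x0

31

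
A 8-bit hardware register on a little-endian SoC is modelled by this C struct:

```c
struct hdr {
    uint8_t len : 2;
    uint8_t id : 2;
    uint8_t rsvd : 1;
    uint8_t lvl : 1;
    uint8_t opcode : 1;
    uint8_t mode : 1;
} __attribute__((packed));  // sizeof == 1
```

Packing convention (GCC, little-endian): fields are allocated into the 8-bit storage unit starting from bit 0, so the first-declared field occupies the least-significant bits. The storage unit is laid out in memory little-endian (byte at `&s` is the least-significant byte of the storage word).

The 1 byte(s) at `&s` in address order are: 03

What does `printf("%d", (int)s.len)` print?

3

[0]=0x03 (little-endian) → word 0x03
len [0+:2] = (word>>0) & 0x3 = 3  ←
id [2+:2] = (word>>2) & 0x3 = 0
rsvd [4+:1] = (word>>4) & 0x1 = 0
lvl [5+:1] = (word>>5) & 0x1 = 0
opcode [6+:1] = (word>>6) & 0x1 = 0
mode [7+:1] = (word>>7) & 0x1 = 0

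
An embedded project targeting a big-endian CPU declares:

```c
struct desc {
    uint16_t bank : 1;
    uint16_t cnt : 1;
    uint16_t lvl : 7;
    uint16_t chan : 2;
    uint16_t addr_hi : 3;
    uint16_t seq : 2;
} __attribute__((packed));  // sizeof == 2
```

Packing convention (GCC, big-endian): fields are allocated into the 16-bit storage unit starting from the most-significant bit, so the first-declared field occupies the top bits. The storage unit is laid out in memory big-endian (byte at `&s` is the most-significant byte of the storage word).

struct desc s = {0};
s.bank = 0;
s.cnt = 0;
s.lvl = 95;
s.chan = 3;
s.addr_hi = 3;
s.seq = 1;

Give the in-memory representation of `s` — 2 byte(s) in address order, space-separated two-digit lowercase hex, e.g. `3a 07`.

2f ed

bank (1b) val=0 bits=0x0 at bit 15: 0x0000
cnt (1b) val=0 bits=0x0 at bit 14: 0x0000
lvl (7b) val=95 bits=0x5f at bit 7: 0x2f80
chan (2b) val=3 bits=0x3 at bit 5: 0x2fe0
addr_hi (3b) val=3 bits=0x3 at bit 2: 0x2fec
seq (2b) val=1 bits=0x1 at bit 0: 0x2fed
word = 0x2fed → big-endian bytes:
  [0]=0x2f  [1]=0xed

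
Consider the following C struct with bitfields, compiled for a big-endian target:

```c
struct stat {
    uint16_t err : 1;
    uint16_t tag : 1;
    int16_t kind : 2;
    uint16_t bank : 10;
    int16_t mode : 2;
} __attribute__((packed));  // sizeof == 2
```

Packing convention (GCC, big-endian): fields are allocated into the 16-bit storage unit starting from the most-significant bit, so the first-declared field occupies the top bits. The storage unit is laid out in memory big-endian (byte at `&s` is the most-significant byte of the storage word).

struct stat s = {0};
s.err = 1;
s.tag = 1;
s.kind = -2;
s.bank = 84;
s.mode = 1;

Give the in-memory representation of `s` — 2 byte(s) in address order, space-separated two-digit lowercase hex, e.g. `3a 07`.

e1 51

[15+:1] err=1 & 0x1 = 0x1; word=0x8000
[14+:1] tag=1 & 0x1 = 0x1; word=0xc000
[12+:2] kind=-2 & 0x3 = 0x2; word=0xe000
[2+:10] bank=84 & 0x3ff = 0x54; word=0xe150
[0+:2] mode=1 & 0x3 = 0x1; word=0xe151
word = 0xe151 → big-endian bytes:
  [0]=0xe1  [1]=0x51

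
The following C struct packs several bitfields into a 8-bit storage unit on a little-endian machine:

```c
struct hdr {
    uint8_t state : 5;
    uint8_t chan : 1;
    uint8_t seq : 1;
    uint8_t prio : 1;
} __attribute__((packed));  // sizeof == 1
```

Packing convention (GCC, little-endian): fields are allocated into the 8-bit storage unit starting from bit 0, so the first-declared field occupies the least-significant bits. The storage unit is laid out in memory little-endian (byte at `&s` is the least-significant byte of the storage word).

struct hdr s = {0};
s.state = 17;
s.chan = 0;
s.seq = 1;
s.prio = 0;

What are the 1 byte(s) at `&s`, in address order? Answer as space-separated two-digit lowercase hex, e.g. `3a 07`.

state:5 = 17 → 0x11 << 0 → word 0x11
chan:1 = 0 → 0x0 << 5 → word 0x11
seq:1 = 1 → 0x1 << 6 → word 0x51
prio:1 = 0 → 0x0 << 7 → word 0x51
word = 0x51 → little-endian bytes:
  [0]=0x51

51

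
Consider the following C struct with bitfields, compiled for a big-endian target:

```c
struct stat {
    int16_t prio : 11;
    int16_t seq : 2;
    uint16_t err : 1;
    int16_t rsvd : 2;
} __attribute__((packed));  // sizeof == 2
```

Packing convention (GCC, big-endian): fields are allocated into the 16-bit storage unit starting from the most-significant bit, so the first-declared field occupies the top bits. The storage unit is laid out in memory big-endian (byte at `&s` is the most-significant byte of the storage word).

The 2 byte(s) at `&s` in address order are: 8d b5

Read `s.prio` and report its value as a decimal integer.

-915

[0]=0x8d [1]=0xb5 (big-endian) → word 0x8db5
prio:11 @ bit 5 → (0x8db5>>5)&0x7ff = 0x46d  ←
seq:2 @ bit 3 → (0x8db5>>3)&0x3 = 0x2
err:1 @ bit 2 → (0x8db5>>2)&0x1 = 0x1
rsvd:2 @ bit 0 → (0x8db5>>0)&0x3 = 0x1
prio signed 11b, MSB=1: 1133 - 2048 = -915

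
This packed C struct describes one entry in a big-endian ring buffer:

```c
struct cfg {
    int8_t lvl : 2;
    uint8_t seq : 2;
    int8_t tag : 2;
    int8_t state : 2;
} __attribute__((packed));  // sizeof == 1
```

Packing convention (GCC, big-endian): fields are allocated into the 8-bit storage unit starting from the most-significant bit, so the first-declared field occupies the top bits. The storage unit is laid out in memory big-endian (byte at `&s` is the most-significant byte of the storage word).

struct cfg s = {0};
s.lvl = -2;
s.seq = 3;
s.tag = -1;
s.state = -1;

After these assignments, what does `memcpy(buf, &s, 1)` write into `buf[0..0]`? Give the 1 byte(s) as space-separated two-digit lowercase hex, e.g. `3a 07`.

lvl:2 = -2 → 0x2 << 6 → word 0x80
seq:2 = 3 → 0x3 << 4 → word 0xb0
tag:2 = -1 → 0x3 << 2 → word 0xbc
state:2 = -1 → 0x3 << 0 → word 0xbf
word = 0xbf → big-endian bytes:
  [0]=0xbf

bf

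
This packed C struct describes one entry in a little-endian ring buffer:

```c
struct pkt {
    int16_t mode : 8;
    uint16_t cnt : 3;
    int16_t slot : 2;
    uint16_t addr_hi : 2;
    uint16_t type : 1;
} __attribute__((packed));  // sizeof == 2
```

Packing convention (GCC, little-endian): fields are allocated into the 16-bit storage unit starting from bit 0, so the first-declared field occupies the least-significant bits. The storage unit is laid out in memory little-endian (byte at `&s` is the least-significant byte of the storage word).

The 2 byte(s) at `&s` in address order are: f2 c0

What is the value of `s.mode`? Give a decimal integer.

-14

[0]=0xf2 [1]=0xc0 (little-endian) → word 0xc0f2
mode [0+:8] = (word>>0) & 0xff = 242  ←
cnt [8+:3] = (word>>8) & 0x7 = 0
slot [11+:2] = (word>>11) & 0x3 = 0
addr_hi [13+:2] = (word>>13) & 0x3 = 2
type [15+:1] = (word>>15) & 0x1 = 1
mode signed 8b, MSB=1: 242 - 256 = -14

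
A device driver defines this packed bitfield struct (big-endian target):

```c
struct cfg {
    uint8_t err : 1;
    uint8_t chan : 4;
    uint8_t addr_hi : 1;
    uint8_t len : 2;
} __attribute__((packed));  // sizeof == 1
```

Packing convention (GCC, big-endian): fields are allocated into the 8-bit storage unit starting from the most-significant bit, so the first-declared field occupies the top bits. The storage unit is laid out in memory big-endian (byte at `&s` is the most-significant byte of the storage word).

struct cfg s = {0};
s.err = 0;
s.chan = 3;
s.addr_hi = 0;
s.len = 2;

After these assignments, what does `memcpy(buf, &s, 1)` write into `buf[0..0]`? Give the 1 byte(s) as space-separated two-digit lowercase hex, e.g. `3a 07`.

err (1b) val=0 bits=0x0 at bit 7: 0x00
chan (4b) val=3 bits=0x3 at bit 3: 0x18
addr_hi (1b) val=0 bits=0x0 at bit 2: 0x18
len (2b) val=2 bits=0x2 at bit 0: 0x1a
word = 0x1a → big-endian bytes:
  [0]=0x1a

1a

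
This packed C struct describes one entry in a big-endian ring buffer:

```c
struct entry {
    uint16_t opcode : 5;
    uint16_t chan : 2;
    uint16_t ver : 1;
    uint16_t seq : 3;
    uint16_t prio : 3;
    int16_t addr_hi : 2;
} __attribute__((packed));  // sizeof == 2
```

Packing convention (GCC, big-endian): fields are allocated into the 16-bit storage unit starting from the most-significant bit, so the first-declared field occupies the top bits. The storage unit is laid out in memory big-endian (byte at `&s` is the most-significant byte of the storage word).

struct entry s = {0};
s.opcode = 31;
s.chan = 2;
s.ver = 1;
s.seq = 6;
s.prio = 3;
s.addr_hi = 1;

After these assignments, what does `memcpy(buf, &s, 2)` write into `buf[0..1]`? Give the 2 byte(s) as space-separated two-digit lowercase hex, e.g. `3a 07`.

[11+:5] opcode=31 & 0x1f = 0x1f; word=0xf800
[9+:2] chan=2 & 0x3 = 0x2; word=0xfc00
[8+:1] ver=1 & 0x1 = 0x1; word=0xfd00
[5+:3] seq=6 & 0x7 = 0x6; word=0xfdc0
[2+:3] prio=3 & 0x7 = 0x3; word=0xfdcc
[0+:2] addr_hi=1 & 0x3 = 0x1; word=0xfdcd
word = 0xfdcd → big-endian bytes:
  [0]=0xfd  [1]=0xcd

fd cd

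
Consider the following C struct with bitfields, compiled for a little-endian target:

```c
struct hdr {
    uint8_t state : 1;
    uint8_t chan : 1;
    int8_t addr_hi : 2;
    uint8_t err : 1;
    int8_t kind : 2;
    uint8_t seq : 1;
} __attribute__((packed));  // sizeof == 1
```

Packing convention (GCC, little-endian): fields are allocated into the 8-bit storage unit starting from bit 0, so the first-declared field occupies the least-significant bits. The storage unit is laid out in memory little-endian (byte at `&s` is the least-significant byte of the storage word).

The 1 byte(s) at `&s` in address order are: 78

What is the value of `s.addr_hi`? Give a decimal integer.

[0]=0x78 (little-endian) → word 0x78
state:1 @ bit 0 → (0x78>>0)&0x1 = 0x0
chan:1 @ bit 1 → (0x78>>1)&0x1 = 0x0
addr_hi:2 @ bit 2 → (0x78>>2)&0x3 = 0x2  ←
err:1 @ bit 4 → (0x78>>4)&0x1 = 0x1
kind:2 @ bit 5 → (0x78>>5)&0x3 = 0x3
seq:1 @ bit 7 → (0x78>>7)&0x1 = 0x0
addr_hi signed 2b, MSB=1: 2 - 4 = -2

-2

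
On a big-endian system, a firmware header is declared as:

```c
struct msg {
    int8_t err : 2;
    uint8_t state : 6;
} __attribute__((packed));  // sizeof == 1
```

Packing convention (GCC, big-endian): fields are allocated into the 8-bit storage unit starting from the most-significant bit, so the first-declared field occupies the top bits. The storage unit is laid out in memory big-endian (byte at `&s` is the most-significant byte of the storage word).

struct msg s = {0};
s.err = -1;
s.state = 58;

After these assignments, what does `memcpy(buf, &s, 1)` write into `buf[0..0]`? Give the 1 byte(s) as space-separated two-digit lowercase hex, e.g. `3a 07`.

fa

err (2b) val=-1 bits=0x3 at bit 6: 0xc0
state (6b) val=58 bits=0x3a at bit 0: 0xfa
word = 0xfa → big-endian bytes:
  [0]=0xfa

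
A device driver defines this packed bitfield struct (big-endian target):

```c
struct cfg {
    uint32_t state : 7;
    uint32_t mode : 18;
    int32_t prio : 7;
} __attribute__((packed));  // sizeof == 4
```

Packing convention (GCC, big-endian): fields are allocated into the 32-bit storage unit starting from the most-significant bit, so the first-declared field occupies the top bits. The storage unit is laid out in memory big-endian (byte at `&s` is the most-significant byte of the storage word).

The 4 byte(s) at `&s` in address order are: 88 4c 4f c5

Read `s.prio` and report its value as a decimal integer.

-59

[0]=0x88 [1]=0x4c [2]=0x4f [3]=0xc5 (big-endian) → word 0x884c4fc5
state:7 @ bit 25 → (0x884c4fc5>>25)&0x7f = 0x44
mode:18 @ bit 7 → (0x884c4fc5>>7)&0x3ffff = 0x989f
prio:7 @ bit 0 → (0x884c4fc5>>0)&0x7f = 0x45  ←
prio signed 7b, MSB=1: 69 - 128 = -59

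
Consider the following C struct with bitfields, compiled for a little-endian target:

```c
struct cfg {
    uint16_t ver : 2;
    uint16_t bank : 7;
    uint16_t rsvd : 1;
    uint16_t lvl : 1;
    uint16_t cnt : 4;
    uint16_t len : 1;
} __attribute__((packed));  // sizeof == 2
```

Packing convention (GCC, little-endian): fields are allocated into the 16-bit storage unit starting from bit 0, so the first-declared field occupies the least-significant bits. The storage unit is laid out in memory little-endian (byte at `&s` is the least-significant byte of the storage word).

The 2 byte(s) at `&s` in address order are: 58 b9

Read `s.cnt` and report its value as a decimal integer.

[0]=0x58 [1]=0xb9 (little-endian) → word 0xb958
ver [0+:2] = (word>>0) & 0x3 = 0
bank [2+:7] = (word>>2) & 0x7f = 86
rsvd [9+:1] = (word>>9) & 0x1 = 0
lvl [10+:1] = (word>>10) & 0x1 = 0
cnt [11+:4] = (word>>11) & 0xf = 7  ←
len [15+:1] = (word>>15) & 0x1 = 1

7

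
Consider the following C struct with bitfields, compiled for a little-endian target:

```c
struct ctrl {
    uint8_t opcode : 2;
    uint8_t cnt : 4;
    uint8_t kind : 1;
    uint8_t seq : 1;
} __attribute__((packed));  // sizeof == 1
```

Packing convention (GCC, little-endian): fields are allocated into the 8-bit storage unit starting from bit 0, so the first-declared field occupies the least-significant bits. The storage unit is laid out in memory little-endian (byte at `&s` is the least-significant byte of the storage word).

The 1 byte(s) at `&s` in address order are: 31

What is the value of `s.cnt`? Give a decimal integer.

[0]=0x31 (little-endian) → word 0x31
opcode:2 @ bit 0 → (0x31>>0)&0x3 = 0x1
cnt:4 @ bit 2 → (0x31>>2)&0xf = 0xc  ←
kind:1 @ bit 6 → (0x31>>6)&0x1 = 0x0
seq:1 @ bit 7 → (0x31>>7)&0x1 = 0x0

12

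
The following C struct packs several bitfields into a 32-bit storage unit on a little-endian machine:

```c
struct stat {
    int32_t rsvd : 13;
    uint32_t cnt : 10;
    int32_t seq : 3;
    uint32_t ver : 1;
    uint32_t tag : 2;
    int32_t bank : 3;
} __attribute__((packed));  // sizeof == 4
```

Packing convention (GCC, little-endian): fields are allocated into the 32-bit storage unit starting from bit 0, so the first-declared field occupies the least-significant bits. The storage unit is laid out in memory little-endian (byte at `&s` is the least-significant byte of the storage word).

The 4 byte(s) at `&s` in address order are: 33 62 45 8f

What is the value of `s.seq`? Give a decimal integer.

-2

[0]=0x33 [1]=0x62 [2]=0x45 [3]=0x8f (little-endian) → word 0x8f456233
rsvd [0+:13] = (word>>0) & 0x1fff = 563
cnt [13+:10] = (word>>13) & 0x3ff = 555
seq [23+:3] = (word>>23) & 0x7 = 6  ←
ver [26+:1] = (word>>26) & 0x1 = 1
tag [27+:2] = (word>>27) & 0x3 = 1
bank [29+:3] = (word>>29) & 0x7 = 4
seq signed 3b, MSB=1: 6 - 8 = -2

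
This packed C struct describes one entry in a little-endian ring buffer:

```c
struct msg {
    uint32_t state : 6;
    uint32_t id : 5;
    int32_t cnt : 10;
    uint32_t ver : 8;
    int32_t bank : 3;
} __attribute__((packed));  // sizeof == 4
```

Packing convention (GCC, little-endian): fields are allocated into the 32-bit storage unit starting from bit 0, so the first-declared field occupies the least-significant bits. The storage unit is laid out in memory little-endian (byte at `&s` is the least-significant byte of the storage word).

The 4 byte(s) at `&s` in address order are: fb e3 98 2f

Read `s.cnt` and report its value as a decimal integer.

[0]=0xfb [1]=0xe3 [2]=0x98 [3]=0x2f (little-endian) → word 0x2f98e3fb
state:6 @ bit 0 → (0x2f98e3fb>>0)&0x3f = 0x3b
id:5 @ bit 6 → (0x2f98e3fb>>6)&0x1f = 0xf
cnt:10 @ bit 11 → (0x2f98e3fb>>11)&0x3ff = 0x31c  ←
ver:8 @ bit 21 → (0x2f98e3fb>>21)&0xff = 0x7c
bank:3 @ bit 29 → (0x2f98e3fb>>29)&0x7 = 0x1
cnt signed 10b, MSB=1: 796 - 1024 = -228

-228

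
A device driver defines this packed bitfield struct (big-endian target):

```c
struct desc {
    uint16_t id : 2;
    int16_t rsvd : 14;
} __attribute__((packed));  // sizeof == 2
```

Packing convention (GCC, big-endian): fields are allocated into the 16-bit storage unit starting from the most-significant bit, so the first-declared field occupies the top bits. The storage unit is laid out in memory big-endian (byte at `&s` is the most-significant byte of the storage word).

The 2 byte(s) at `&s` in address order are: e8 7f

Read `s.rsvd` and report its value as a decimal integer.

[0]=0xe8 [1]=0x7f (big-endian) → word 0xe87f
id [14+:2] = (word>>14) & 0x3 = 3
rsvd [0+:14] = (word>>0) & 0x3fff = 10367  ←
rsvd signed 14b, MSB=1: 10367 - 16384 = -6017

-6017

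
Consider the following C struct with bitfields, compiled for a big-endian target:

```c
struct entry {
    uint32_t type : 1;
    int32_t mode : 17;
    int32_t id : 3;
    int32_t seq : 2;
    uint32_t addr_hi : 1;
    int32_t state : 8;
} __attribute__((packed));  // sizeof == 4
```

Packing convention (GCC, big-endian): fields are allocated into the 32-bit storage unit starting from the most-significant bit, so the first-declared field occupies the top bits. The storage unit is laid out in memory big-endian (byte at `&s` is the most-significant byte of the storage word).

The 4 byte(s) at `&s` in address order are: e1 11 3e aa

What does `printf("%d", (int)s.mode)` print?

-31676

[0]=0xe1 [1]=0x11 [2]=0x3e [3]=0xaa (big-endian) → word 0xe1113eaa
type [31+:1] = (word>>31) & 0x1 = 1
mode [14+:17] = (word>>14) & 0x1ffff = 99396  ←
id [11+:3] = (word>>11) & 0x7 = 7
seq [9+:2] = (word>>9) & 0x3 = 3
addr_hi [8+:1] = (word>>8) & 0x1 = 0
state [0+:8] = (word>>0) & 0xff = 170
mode signed 17b, MSB=1: 99396 - 131072 = -31676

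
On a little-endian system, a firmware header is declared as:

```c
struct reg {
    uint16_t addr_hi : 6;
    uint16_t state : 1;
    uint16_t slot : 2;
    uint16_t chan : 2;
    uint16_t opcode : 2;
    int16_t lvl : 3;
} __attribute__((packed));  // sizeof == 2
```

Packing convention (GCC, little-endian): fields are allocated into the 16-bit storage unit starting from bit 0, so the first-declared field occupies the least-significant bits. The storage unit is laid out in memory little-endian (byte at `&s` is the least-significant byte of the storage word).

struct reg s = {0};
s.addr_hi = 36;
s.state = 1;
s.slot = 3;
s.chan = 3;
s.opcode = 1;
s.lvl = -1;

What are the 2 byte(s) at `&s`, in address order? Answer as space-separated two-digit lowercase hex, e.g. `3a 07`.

e4 ef

addr_hi (6b) val=36 bits=0x24 at bit 0: 0x0024
state (1b) val=1 bits=0x1 at bit 6: 0x0064
slot (2b) val=3 bits=0x3 at bit 7: 0x01e4
chan (2b) val=3 bits=0x3 at bit 9: 0x07e4
opcode (2b) val=1 bits=0x1 at bit 11: 0x0fe4
lvl (3b) val=-1 bits=0x7 at bit 13: 0xefe4
word = 0xefe4 → little-endian bytes:
  [0]=0xe4  [1]=0xef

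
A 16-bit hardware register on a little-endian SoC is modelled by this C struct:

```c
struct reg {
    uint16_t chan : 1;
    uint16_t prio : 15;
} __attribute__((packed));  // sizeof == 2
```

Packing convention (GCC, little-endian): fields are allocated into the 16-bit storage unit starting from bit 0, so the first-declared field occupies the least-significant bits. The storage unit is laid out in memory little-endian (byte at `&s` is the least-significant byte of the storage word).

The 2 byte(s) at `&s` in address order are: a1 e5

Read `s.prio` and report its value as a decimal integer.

[0]=0xa1 [1]=0xe5 (little-endian) → word 0xe5a1
chan [0+:1] = (word>>0) & 0x1 = 1
prio [1+:15] = (word>>1) & 0x7fff = 29392  ←

29392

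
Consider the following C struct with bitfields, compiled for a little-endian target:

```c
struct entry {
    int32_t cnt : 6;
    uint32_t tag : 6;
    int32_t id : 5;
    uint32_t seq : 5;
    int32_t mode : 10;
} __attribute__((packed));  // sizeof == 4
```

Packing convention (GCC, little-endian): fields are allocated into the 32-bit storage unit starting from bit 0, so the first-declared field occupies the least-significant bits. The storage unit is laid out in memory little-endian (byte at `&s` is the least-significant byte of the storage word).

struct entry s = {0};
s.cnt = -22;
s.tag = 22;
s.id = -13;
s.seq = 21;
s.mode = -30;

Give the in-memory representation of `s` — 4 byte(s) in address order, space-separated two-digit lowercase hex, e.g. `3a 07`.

aa 35 ab f8

[0+:6] cnt=-22 & 0x3f = 0x2a; word=0x0000002a
[6+:6] tag=22 & 0x3f = 0x16; word=0x000005aa
[12+:5] id=-13 & 0x1f = 0x13; word=0x000135aa
[17+:5] seq=21 & 0x1f = 0x15; word=0x002b35aa
[22+:10] mode=-30 & 0x3ff = 0x3e2; word=0xf8ab35aa
word = 0xf8ab35aa → little-endian bytes:
  [0]=0xaa  [1]=0x35  [2]=0xab  [3]=0xf8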